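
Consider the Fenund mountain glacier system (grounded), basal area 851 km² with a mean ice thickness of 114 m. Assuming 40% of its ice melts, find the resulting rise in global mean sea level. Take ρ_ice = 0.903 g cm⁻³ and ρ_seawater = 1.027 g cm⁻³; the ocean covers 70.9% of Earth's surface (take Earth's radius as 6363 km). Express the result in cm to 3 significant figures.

≈ 9.46×10^-3 cm

Fenund: ice volume = 851 km² × 114 m = 97.01 km³; 0.4 × 97.01 × (903/1027) = 34.12 km³ of water.
Spread over 3.61×10^14 m² of ocean, Δh = 3.412×10^10 / 3.61×10^14 = 9.46×10^-5 m = 9.46×10^-3 cm.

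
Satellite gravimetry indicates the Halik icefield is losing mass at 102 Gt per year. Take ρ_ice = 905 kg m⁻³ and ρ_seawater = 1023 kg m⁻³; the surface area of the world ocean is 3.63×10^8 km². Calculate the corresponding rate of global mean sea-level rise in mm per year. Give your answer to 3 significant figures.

ρ_w = 1023 kg m⁻³. Annual water volume added = 102 Gt / ρ_w = 1.020×10^14 kg / 1023 kg m⁻³ = 9.971×10^10 m³.
Δh per year = 9.971×10^10 / 3.63×10^14 = 2.75×10^-4 m = 0.275 mm.

≈ 0.275 mm/yr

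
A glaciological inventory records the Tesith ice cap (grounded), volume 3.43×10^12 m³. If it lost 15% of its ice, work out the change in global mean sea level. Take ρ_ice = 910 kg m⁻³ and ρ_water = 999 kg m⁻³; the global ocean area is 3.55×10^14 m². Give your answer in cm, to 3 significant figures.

Tesith: 0.15 × 3.43×10^12 m³ × (910/999) = 4.687×10^11 m³ of water.
Spread over 3.55×10^14 m² of ocean, Δh = 4.687×10^11 / 3.55×10^14 = 1.32×10^-3 m = 0.132 cm.

≈ 0.132 cm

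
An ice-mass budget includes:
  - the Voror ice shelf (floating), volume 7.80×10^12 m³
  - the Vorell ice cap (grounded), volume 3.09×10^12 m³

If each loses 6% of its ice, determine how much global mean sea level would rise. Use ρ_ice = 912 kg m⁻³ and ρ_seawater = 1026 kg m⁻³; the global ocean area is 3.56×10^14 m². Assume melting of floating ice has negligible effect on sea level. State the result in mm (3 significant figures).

The Voror ice shelf is floating and already displaces its own weight of water, so its melt adds essentially nothing to sea level.
Vorell: 0.06 × 3.09×10^12 m³ × (912/1026) = 1.648×10^11 m³ of water.
Total added water ≈ 1.648×10^11 m³ over 3.56×10^14 m² → Δh = 4.63×10^-4 m = 0.463 mm.

≈ 0.463 mm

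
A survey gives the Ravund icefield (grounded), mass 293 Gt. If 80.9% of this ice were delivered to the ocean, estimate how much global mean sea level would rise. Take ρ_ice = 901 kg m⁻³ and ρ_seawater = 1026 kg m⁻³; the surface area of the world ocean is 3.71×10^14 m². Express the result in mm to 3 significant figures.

≈ 0.623 mm

Ravund: 0.809 × 293 Gt = 2.370×10^14 kg; dividing by ρ_w = 1026 kg m⁻³ gives 2.310×10^11 m³ of water.
Spread over 3.71×10^14 m² of ocean, Δh = 2.310×10^11 / 3.71×10^14 = 6.23×10^-4 m = 0.623 mm.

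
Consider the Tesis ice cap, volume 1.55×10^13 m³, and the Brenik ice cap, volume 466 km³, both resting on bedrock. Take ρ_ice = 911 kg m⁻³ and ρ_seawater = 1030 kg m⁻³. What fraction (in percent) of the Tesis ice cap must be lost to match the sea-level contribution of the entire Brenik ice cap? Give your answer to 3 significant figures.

Equal sea-level rise means equal mass of meltwater, i.e. equal mass of ice lost.
Ice mass of Brenik: 4.245×10^14 kg; ice mass of Tesis: 1.412×10^16 kg.
Fraction required = 4.245×10^14 / 1.412×10^16 = 0.0301 → 3.01 %.

≈ 3.01 %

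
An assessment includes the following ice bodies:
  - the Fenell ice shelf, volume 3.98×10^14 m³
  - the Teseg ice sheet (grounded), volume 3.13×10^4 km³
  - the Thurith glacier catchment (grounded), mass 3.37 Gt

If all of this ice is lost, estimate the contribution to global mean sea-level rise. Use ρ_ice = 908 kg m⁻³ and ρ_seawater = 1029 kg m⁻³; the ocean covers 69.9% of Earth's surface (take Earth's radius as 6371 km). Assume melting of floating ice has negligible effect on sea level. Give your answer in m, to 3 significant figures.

≈ 0.0775 m

The Fenell ice shelf is floating and already displaces its own weight of water, so its melt adds essentially nothing to sea level.
Teseg: 3.13×10^4 km³ × (908/1029) = 2.762×10^4 km³ of water.
Thurith: 3.37 Gt = 3.370×10^12 kg; dividing by ρ_w = 1029 kg m⁻³ gives 3.275×10^9 m³ of water.
Total added water ≈ 2.762×10^13 m³ over 3.57×10^14 m² → Δh = 0.0775 m.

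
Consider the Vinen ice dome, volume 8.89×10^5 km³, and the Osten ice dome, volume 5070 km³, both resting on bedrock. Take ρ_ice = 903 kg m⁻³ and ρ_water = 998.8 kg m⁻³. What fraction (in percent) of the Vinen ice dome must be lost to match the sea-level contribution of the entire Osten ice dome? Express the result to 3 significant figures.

≈ 0.570 %

Equal sea-level rise means equal mass of meltwater, i.e. equal mass of ice lost.
Ice mass of Osten: 4.578×10^15 kg; ice mass of Vinen: 8.028×10^17 kg.
Fraction required = 4.578×10^15 / 8.028×10^17 = 5.70×10^-3 → 0.570 %.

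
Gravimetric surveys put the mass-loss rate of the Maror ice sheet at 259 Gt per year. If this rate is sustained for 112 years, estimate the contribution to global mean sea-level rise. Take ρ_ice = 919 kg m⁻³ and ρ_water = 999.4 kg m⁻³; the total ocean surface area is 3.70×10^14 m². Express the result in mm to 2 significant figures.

Total mass lost = 259 Gt/yr × 112 yr = 2.901×10^4 Gt = 2.901×10^16 kg.
ρ_w = 999.4 kg m⁻³, so water volume = 2.901×10^16 / 999.4 = 2.903×10^13 m³.
Δh = 2.903×10^13 / 3.70×10^14 = 0.0784 m = 78 mm.

≈ 78 mm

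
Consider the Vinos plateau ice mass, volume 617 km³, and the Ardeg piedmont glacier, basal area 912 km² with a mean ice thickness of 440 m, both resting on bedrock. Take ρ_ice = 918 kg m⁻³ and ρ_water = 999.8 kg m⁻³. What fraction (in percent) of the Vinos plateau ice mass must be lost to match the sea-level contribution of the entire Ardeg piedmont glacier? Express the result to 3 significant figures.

≈ 65.0 %

Equal sea-level rise means equal mass of meltwater, i.e. equal mass of ice lost.
Ice mass of Ardeg: 3.684×10^14 kg; ice mass of Vinos: 5.664×10^14 kg.
Fraction required = 3.684×10^14 / 5.664×10^14 = 0.650 → 65.0 %.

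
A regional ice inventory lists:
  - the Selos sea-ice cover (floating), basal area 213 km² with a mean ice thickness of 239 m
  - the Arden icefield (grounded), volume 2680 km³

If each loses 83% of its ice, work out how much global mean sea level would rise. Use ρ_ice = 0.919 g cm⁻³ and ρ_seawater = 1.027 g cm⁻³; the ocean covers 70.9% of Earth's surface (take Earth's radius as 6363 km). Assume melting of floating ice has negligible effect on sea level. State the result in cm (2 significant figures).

≈ 0.55 cm

The Selos sea-ice cover is floating and already displaces its own weight of water, so its melt adds essentially nothing to sea level.
Arden: 0.83 × 2680 km³ × (919/1027) = 1990 km³ of water.
Total added water ≈ 1.990×10^12 m³ over 3.61×10^14 m² → Δh = 5.52×10^-3 m = 0.55 cm.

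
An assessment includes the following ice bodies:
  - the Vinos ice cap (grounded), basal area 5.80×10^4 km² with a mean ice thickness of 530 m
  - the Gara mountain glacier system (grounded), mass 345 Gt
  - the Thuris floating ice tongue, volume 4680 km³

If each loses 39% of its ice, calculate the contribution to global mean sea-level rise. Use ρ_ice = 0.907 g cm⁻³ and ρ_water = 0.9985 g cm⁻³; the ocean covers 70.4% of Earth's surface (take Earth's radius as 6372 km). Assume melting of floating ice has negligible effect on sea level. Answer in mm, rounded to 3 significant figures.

≈ 30.7 mm

Vinos: ice volume = 5.80×10^4 km² × 530 m = 3.074×10^4 km³; 0.39 × 3.074×10^4 × (907/998.5) = 1.089×10^4 km³ of water.
Gara: 0.39 × 345 Gt = 1.346×10^14 kg; dividing by ρ_w = 0.9985 g cm⁻³ = 998.5 kg m⁻³ gives 1.348×10^11 m³ of water.
The Thuris floating ice tongue is floating and already displaces its own weight of water, so its melt adds essentially nothing to sea level.
Total added water ≈ 1.102×10^13 m³ over 3.59×10^14 m² → Δh = 0.0307 m = 30.7 mm.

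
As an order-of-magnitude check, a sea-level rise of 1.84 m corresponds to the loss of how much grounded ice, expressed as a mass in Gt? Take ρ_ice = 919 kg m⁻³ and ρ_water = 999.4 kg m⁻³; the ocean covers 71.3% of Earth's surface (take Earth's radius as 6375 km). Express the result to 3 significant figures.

Required water volume = Δh × A = 1.84 m × 3.64×10^14 m² = 6.700×10^14 m³.
ρ_w = 999.4 kg m⁻³, so the mass of water = 6.700×10^14 m³ × 999.4 kg m⁻³ = 6.696×10^17 kg = 6.70×10^5 Gt (and the same mass of ice, by conservation).

≈ 6.70×10^5 Gt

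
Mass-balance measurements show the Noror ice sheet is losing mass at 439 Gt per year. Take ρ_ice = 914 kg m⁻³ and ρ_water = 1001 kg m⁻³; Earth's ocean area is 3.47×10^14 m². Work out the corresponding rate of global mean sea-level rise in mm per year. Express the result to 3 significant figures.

ρ_w = 1001 kg m⁻³. Annual water volume added = 439 Gt / ρ_w = 4.390×10^14 kg / 1001 kg m⁻³ = 4.386×10^11 m³.
Δh per year = 4.386×10^11 / 3.47×10^14 = 1.26×10^-3 m = 1.26 mm.

≈ 1.26 mm/yr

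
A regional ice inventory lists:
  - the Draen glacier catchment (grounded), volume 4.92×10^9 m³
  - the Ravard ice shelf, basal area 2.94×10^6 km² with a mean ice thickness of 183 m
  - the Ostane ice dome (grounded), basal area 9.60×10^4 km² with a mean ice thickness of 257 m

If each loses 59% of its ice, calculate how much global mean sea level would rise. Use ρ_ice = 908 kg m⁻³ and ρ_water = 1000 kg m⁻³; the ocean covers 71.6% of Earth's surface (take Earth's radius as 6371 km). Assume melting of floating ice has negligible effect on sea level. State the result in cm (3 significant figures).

Draen: 0.59 × 4.92×10^9 m³ × (908/1000) = 2.636×10^9 m³ of water.
The Ravard ice shelf is floating and already displaces its own weight of water, so its melt adds essentially nothing to sea level.
Ostane: ice volume = 9.60×10^4 km² × 257 m = 2.467×10^4 km³; 0.59 × 2.467×10^4 × (908/1000) = 1.322×10^4 km³ of water.
Total added water ≈ 1.322×10^13 m³ over 3.65×10^14 m² → Δh = 0.0362 m = 3.62 cm.

≈ 3.62 cm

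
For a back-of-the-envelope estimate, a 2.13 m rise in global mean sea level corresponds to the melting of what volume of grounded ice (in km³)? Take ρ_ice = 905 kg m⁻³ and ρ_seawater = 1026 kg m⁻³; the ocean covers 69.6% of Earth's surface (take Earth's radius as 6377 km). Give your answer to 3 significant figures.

≈ 8.59×10^5 km³

Required water volume = Δh × A = 2.13 m × 3.56×10^14 m² = 7.576×10^14 m³ = 7.576×10^5 km³.
Ice volume = water volume × ρ_w/ρ_ice = 7.576×10^5 × 1026/905 = 8.59×10^5 km³.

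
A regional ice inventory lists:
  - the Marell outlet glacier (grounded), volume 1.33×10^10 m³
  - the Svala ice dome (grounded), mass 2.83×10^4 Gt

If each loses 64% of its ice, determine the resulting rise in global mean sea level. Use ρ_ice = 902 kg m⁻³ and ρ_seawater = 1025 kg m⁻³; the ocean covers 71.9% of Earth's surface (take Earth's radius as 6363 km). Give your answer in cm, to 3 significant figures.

Marell: 0.64 × 1.33×10^10 m³ × (902/1025) = 7.491×10^9 m³ of water.
Svala: 0.64 × 2.83×10^4 Gt = 1.811×10^16 kg; dividing by ρ_w = 1025 kg m⁻³ gives 1.767×10^13 m³ of water.
Total added water ≈ 1.768×10^13 m³ over 3.66×10^14 m² → Δh = 0.0483 m = 4.83 cm.

≈ 4.83 cm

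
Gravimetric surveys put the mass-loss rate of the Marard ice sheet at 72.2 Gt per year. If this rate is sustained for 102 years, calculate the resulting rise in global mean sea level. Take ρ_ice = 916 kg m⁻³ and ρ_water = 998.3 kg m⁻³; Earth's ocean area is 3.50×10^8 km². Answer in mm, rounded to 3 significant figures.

≈ 21.1 mm

Total mass lost = 72.2 Gt/yr × 102 yr = 7364 Gt = 7.364×10^15 kg.
ρ_w = 998.3 kg m⁻³, so water volume = 7.364×10^15 / 998.3 = 7.377×10^12 m³.
Δh = 7.377×10^12 / 3.50×10^14 = 0.0211 m = 21.1 mm.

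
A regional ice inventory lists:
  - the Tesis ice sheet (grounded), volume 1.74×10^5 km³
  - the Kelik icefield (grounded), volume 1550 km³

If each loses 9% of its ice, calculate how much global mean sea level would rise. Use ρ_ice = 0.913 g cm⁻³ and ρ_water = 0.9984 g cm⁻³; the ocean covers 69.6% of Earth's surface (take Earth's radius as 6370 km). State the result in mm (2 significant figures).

Tesis: 0.09 × 1.74×10^5 km³ × (913/998.4) = 1.432×10^4 km³ of water.
Kelik: 0.09 × 1550 km³ × (913/998.4) = 127.6 km³ of water.
Total added water ≈ 1.445×10^13 m³ over 3.55×10^14 m² → Δh = 0.0407 m = 41 mm.

≈ 41 mm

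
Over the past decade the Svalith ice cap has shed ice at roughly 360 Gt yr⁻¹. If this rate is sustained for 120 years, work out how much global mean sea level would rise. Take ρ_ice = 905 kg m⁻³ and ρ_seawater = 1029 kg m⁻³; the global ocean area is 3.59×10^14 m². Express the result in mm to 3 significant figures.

Total mass lost = 360 Gt/yr × 120 yr = 4.320×10^4 Gt = 4.320×10^16 kg.
ρ_w = 1029 kg m⁻³, so water volume = 4.320×10^16 / 1029 = 4.198×10^13 m³.
Δh = 4.198×10^13 / 3.59×10^14 = 0.117 m = 117 mm.

≈ 117 mm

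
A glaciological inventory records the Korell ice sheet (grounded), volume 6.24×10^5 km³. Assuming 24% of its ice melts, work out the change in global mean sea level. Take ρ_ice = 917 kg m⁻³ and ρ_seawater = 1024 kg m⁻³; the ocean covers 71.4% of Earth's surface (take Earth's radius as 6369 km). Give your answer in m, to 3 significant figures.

Korell: 0.24 × 6.24×10^5 km³ × (917/1024) = 1.341×10^5 km³ of water.
Spread over 3.64×10^14 m² of ocean, Δh = 1.341×10^14 / 3.64×10^14 = 0.368 m.

≈ 0.368 m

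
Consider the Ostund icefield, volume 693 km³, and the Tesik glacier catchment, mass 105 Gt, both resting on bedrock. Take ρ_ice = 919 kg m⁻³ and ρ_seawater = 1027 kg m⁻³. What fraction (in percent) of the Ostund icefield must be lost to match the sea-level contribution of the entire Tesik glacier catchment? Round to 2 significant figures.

≈ 16 %

Equal sea-level rise means equal mass of meltwater, i.e. equal mass of ice lost.
Ice mass of Tesik: 1.050×10^14 kg; ice mass of Ostund: 6.369×10^14 kg.
Fraction required = 1.050×10^14 / 6.369×10^14 = 0.165 → 16 %.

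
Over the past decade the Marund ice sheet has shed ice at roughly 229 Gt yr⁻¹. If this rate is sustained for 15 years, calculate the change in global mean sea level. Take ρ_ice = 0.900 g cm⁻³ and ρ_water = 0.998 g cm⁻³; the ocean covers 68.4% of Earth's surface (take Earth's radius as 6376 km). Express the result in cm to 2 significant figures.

≈ 0.98 cm

Total mass lost = 229 Gt/yr × 15 yr = 3435 Gt = 3.435×10^15 kg.
ρ_w = 0.998 g cm⁻³ = 998 kg m⁻³, so water volume = 3.435×10^15 / 998 = 3.442×10^12 m³.
Δh = 3.442×10^12 / 3.49×10^14 = 9.85×10^-3 m = 0.98 cm.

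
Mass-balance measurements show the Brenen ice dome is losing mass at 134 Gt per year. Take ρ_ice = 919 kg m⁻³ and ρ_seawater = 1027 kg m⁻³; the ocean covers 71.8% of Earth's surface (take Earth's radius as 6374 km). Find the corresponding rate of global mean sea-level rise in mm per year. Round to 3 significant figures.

ρ_w = 1027 kg m⁻³. Annual water volume added = 134 Gt / ρ_w = 1.340×10^14 kg / 1027 kg m⁻³ = 1.305×10^11 m³.
Δh per year = 1.305×10^11 / 3.67×10^14 = 3.56×10^-4 m = 0.356 mm.

≈ 0.356 mm/yr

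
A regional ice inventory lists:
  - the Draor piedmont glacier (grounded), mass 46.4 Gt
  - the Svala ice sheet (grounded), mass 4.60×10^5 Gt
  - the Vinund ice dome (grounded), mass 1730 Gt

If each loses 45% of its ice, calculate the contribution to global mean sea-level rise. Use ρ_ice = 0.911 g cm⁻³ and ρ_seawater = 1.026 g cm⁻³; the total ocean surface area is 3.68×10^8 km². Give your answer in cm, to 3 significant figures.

≈ 55.0 cm

Draor: 0.45 × 46.4 Gt = 2.088×10^13 kg; dividing by ρ_w = 1.026 g cm⁻³ = 1026 kg m⁻³ gives 2.035×10^10 m³ of water.
Svala: 0.45 × 4.60×10^5 Gt = 2.070×10^17 kg; dividing by ρ_w = 1026 kg m⁻³ gives 2.018×10^14 m³ of water.
Vinund: 0.45 × 1730 Gt = 7.785×10^14 kg; dividing by ρ_w = 1026 kg m⁻³ gives 7.588×10^11 m³ of water.
Total added water ≈ 2.025×10^14 m³ over 3.68×10^14 m² → Δh = 0.550 m = 55.0 cm.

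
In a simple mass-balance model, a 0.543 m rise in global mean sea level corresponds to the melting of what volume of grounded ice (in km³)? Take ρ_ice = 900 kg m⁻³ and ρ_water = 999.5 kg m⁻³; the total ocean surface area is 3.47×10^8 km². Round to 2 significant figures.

Required water volume = Δh × A = 0.543 m × 3.47×10^14 m² = 1.884×10^14 m³ = 1.884×10^5 km³.
Ice volume = water volume × ρ_w/ρ_ice = 1.884×10^5 × 999.5/900 = 2.1×10^5 km³.

≈ 2.1×10^5 km³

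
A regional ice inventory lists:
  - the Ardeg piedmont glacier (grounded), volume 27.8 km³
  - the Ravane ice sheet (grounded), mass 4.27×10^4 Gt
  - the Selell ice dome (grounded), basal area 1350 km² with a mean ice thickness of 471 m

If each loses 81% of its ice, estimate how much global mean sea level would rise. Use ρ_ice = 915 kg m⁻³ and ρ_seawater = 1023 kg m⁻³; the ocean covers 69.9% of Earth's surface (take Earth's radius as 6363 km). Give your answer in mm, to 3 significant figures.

≈ 96.4 mm

Ardeg: 0.81 × 27.8 km³ × (915/1023) = 20.14 km³ of water.
Ravane: 0.81 × 4.27×10^4 Gt = 3.459×10^16 kg; dividing by ρ_w = 1023 kg m⁻³ gives 3.381×10^13 m³ of water.
Selell: ice volume = 1350 km² × 471 m = 635.9 km³; 0.81 × 635.9 × (915/1023) = 460.7 km³ of water.
Total added water ≈ 3.429×10^13 m³ over 3.56×10^14 m² → Δh = 0.0964 m = 96.4 mm.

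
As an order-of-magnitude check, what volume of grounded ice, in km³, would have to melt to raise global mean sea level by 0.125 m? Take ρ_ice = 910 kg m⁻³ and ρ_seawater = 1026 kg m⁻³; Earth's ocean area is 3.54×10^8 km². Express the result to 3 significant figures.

≈ 4.99×10^4 km³

Required water volume = Δh × A = 0.125 m × 3.54×10^14 m² = 4.425×10^13 m³ = 4.425×10^4 km³.
Ice volume = water volume × ρ_w/ρ_ice = 4.425×10^4 × 1026/910 = 4.99×10^4 km³.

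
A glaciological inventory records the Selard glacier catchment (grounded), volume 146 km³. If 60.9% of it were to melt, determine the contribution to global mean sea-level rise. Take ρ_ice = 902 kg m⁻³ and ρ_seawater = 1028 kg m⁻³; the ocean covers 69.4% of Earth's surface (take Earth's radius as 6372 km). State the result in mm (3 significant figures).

Selard: 0.609 × 146 km³ × (902/1028) = 78.02 km³ of water.
Spread over 3.54×10^14 m² of ocean, Δh = 7.802×10^10 / 3.54×10^14 = 2.20×10^-4 m = 0.220 mm.

≈ 0.220 mm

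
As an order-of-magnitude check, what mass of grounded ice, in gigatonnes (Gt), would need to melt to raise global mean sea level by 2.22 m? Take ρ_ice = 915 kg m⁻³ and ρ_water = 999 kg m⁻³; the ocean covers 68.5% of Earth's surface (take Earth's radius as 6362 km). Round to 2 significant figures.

≈ 7.7×10^5 Gt

Required water volume = Δh × A = 2.22 m × 3.48×10^14 m² = 7.735×10^14 m³.
ρ_w = 999 kg m⁻³, so the mass of water = 7.735×10^14 m³ × 999 kg m⁻³ = 7.727×10^17 kg = 7.7×10^5 Gt (and the same mass of ice, by conservation).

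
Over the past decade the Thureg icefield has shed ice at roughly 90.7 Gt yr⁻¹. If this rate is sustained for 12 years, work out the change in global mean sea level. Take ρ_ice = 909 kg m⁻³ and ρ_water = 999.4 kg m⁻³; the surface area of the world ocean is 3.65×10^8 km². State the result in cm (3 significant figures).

Total mass lost = 90.7 Gt/yr × 12 yr = 1088 Gt = 1.088×10^15 kg.
ρ_w = 999.4 kg m⁻³, so water volume = 1.088×10^15 / 999.4 = 1.089×10^12 m³.
Δh = 1.089×10^12 / 3.65×10^14 = 2.98×10^-3 m = 0.298 cm.

≈ 0.298 cm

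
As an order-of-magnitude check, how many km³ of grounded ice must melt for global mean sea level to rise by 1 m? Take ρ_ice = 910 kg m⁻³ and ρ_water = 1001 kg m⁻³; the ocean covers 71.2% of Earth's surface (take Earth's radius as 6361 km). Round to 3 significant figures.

≈ 3.98×10^5 km³

Required water volume = Δh × A = 1 m × 3.62×10^14 m² = 3.620×10^14 m³ = 3.620×10^5 km³.
Ice volume = water volume × ρ_w/ρ_ice = 3.620×10^5 × 1001/910 = 3.98×10^5 km³.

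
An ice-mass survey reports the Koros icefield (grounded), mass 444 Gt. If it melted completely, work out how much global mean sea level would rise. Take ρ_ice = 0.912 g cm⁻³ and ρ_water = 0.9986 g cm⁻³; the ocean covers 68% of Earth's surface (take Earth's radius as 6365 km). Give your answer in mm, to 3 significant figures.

Koros: 444 Gt = 4.440×10^14 kg; dividing by ρ_w = 0.9986 g cm⁻³ = 998.6 kg m⁻³ gives 4.446×10^11 m³ of water.
Spread over 3.46×10^14 m² of ocean, Δh = 4.446×10^11 / 3.46×10^14 = 1.28×10^-3 m = 1.28 mm.

≈ 1.28 mm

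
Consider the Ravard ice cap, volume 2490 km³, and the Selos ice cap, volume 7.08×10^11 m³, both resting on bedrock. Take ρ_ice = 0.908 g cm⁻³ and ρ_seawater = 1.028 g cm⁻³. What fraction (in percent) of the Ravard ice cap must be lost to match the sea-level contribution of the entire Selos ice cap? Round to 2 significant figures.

≈ 28 %

Equal sea-level rise means equal mass of meltwater, i.e. equal mass of ice lost.
Ice mass of Selos: 6.429×10^14 kg; ice mass of Ravard: 2.261×10^15 kg.
Fraction required = 6.429×10^14 / 2.261×10^15 = 0.284 → 28 %.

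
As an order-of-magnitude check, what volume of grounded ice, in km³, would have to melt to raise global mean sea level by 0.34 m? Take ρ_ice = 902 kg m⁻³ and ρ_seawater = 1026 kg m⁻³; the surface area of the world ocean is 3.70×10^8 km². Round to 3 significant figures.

≈ 1.43×10^5 km³

Required water volume = Δh × A = 0.34 m × 3.70×10^14 m² = 1.258×10^14 m³ = 1.258×10^5 km³.
Ice volume = water volume × ρ_w/ρ_ice = 1.258×10^5 × 1026/902 = 1.43×10^5 km³.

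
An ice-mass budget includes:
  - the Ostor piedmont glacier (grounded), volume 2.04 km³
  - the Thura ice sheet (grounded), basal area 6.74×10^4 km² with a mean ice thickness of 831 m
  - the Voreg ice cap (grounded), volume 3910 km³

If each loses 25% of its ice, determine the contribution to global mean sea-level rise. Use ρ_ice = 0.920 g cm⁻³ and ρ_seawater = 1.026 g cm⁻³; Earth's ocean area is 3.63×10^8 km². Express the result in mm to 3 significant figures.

Ostor: 0.25 × 2.04 km³ × (920/1026) = 0.4573 km³ of water.
Thura: ice volume = 6.74×10^4 km² × 831 m = 5.601×10^4 km³; 0.25 × 5.601×10^4 × (920/1026) = 1.256×10^4 km³ of water.
Voreg: 0.25 × 3910 km³ × (920/1026) = 876.5 km³ of water.
Total added water ≈ 1.343×10^13 m³ over 3.63×10^14 m² → Δh = 0.0370 m = 37.0 mm.

≈ 37.0 mm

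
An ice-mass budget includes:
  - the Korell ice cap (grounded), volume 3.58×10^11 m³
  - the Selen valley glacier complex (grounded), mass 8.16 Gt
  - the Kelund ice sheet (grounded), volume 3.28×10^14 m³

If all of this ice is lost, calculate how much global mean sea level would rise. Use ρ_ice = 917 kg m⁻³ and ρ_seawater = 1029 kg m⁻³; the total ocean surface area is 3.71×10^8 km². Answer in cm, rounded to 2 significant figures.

≈ 79 cm

Korell: 3.58×10^11 m³ × (917/1029) = 3.190×10^11 m³ of water.
Selen: 8.16 Gt = 8.160×10^12 kg; dividing by ρ_w = 1029 kg m⁻³ gives 7.930×10^9 m³ of water.
Kelund: 3.28×10^14 m³ × (917/1029) = 2.923×10^14 m³ of water.
Total added water ≈ 2.926×10^14 m³ over 3.71×10^14 m² → Δh = 0.789 m = 79 cm.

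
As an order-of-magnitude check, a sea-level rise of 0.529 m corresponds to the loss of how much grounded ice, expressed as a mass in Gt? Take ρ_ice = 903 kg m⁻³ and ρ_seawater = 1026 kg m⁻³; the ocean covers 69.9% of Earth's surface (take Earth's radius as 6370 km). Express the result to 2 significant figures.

≈ 1.9×10^5 Gt

Required water volume = Δh × A = 0.529 m × 3.56×10^14 m² = 1.885×10^14 m³.
ρ_w = 1026 kg m⁻³, so the mass of water = 1.885×10^14 m³ × 1026 kg m⁻³ = 1.935×10^17 kg = 1.9×10^5 Gt (and the same mass of ice, by conservation).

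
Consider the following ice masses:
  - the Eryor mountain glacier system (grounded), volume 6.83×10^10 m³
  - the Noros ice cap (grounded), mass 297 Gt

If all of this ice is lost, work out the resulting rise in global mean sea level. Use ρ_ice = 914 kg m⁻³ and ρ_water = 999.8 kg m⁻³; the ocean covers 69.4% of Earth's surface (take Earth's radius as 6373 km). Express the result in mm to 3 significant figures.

≈ 1.01 mm

Eryor: 6.83×10^10 m³ × (914/999.8) = 6.244×10^10 m³ of water.
Noros: 297 Gt = 2.970×10^14 kg; dividing by ρ_w = 999.8 kg m⁻³ gives 2.971×10^11 m³ of water.
Total added water ≈ 3.595×10^11 m³ over 3.54×10^14 m² → Δh = 1.01×10^-3 m = 1.01 mm.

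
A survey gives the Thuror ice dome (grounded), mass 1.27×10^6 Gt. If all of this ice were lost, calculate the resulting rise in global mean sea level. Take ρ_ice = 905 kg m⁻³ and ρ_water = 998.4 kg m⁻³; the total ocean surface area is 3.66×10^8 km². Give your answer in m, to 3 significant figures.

≈ 3.48 m

Thuror: 1.27×10^6 Gt = 1.270×10^18 kg; dividing by ρ_w = 998.4 kg m⁻³ gives 1.272×10^15 m³ of water.
Spread over 3.66×10^14 m² of ocean, Δh = 1.272×10^15 / 3.66×10^14 = 3.48 m.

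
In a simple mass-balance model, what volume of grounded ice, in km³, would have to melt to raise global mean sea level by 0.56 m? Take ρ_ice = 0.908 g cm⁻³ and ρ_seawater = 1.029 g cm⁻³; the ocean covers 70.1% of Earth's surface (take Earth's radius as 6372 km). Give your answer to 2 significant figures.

Required water volume = Δh × A = 0.56 m × 3.58×10^14 m² = 2.003×10^14 m³ = 2.003×10^5 km³.
Ice volume = water volume × ρ_w/ρ_ice = 2.003×10^5 × 1029/908 = 2.3×10^5 km³.

≈ 2.3×10^5 km³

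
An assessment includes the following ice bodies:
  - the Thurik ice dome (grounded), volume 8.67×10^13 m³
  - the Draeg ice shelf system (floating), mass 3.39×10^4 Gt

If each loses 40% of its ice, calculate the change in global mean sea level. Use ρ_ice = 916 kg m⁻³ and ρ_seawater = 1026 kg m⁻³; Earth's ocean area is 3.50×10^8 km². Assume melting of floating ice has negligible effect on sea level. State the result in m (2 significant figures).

Thurik: 0.4 × 8.67×10^13 m³ × (916/1026) = 3.096×10^13 m³ of water.
The Draeg ice shelf system is floating and already displaces its own weight of water, so its melt adds essentially nothing to sea level.
Total added water ≈ 3.096×10^13 m³ over 3.50×10^14 m² → Δh = 0.0885 m.

≈ 0.088 m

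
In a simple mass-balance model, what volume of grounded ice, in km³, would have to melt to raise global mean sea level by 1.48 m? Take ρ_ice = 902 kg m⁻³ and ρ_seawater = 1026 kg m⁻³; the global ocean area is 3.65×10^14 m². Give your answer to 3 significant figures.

≈ 6.14×10^5 km³

Required water volume = Δh × A = 1.48 m × 3.65×10^14 m² = 5.402×10^14 m³ = 5.402×10^5 km³.
Ice volume = water volume × ρ_w/ρ_ice = 5.402×10^5 × 1026/902 = 6.14×10^5 km³.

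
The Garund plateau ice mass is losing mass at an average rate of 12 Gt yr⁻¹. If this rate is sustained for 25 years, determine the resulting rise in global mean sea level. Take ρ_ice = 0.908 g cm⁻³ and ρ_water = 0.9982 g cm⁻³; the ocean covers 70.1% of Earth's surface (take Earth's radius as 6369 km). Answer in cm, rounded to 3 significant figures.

≈ 0.0841 cm

Total mass lost = 12 Gt/yr × 25 yr = 300.0 Gt = 3.000×10^14 kg.
ρ_w = 0.9982 g cm⁻³ = 998.2 kg m⁻³, so water volume = 3.000×10^14 / 998.2 = 3.005×10^11 m³.
Δh = 3.005×10^11 / 3.57×10^14 = 8.41×10^-4 m = 0.0841 cm.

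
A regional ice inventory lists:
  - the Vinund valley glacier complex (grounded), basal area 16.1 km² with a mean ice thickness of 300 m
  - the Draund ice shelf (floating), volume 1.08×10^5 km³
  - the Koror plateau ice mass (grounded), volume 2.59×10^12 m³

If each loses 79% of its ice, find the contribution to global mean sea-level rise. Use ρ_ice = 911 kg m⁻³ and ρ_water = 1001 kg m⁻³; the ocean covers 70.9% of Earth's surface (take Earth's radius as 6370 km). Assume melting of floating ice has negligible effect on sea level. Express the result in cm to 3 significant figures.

≈ 0.516 cm

Vinund: ice volume = 16.1 km² × 300 m = 4.830 km³; 0.79 × 4.830 × (911/1001) = 3.473 km³ of water.
The Draund ice shelf is floating and already displaces its own weight of water, so its melt adds essentially nothing to sea level.
Koror: 0.79 × 2.59×10^12 m³ × (911/1001) = 1.862×10^12 m³ of water.
Total added water ≈ 1.866×10^12 m³ over 3.62×10^14 m² → Δh = 5.16×10^-3 m = 0.516 cm.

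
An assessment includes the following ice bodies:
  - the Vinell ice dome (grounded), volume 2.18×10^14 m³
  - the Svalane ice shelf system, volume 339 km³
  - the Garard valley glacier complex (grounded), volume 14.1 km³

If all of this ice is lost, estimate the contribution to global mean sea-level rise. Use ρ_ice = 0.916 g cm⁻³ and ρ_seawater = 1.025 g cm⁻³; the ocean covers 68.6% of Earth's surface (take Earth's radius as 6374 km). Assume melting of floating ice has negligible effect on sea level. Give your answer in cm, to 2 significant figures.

Vinell: 2.18×10^14 m³ × (916/1025) = 1.948×10^14 m³ of water.
The Svalane ice shelf system is floating and already displaces its own weight of water, so its melt adds essentially nothing to sea level.
Garard: 14.1 km³ × (916/1025) = 12.60 km³ of water.
Total added water ≈ 1.948×10^14 m³ over 3.50×10^14 m² → Δh = 0.556 m = 56 cm.

≈ 56 cm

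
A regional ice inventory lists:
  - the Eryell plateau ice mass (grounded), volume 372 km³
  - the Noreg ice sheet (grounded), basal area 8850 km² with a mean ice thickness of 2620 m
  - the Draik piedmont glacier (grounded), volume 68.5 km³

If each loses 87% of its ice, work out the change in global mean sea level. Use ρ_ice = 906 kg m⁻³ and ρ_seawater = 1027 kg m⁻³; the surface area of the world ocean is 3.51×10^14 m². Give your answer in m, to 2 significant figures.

Eryell: 0.87 × 372 km³ × (906/1027) = 285.5 km³ of water.
Noreg: ice volume = 8850 km² × 2620 m = 2.319×10^4 km³; 0.87 × 2.319×10^4 × (906/1027) = 1.780×10^4 km³ of water.
Draik: 0.87 × 68.5 km³ × (906/1027) = 52.57 km³ of water.
Total added water ≈ 1.813×10^13 m³ over 3.51×10^14 m² → Δh = 0.0517 m.

≈ 0.052 m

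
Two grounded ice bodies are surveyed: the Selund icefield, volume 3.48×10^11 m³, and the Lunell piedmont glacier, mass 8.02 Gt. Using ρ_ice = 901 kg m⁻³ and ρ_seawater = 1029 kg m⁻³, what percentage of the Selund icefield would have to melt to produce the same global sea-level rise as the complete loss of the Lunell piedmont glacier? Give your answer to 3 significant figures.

≈ 2.56 %

Equal sea-level rise means equal mass of meltwater, i.e. equal mass of ice lost.
Ice mass of Lunell: 8.020×10^12 kg; ice mass of Selund: 3.135×10^14 kg.
Fraction required = 8.020×10^12 / 3.135×10^14 = 0.0256 → 2.56 %.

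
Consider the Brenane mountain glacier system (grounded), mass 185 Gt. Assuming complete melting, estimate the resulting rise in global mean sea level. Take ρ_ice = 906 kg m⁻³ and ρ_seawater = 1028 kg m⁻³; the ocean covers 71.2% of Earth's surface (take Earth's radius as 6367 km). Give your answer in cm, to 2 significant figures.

≈ 0.050 cm

Brenane: 185 Gt = 1.850×10^14 kg; dividing by ρ_w = 1028 kg m⁻³ gives 1.800×10^11 m³ of water.
Spread over 3.63×10^14 m² of ocean, Δh = 1.800×10^11 / 3.63×10^14 = 4.96×10^-4 m = 0.050 cm.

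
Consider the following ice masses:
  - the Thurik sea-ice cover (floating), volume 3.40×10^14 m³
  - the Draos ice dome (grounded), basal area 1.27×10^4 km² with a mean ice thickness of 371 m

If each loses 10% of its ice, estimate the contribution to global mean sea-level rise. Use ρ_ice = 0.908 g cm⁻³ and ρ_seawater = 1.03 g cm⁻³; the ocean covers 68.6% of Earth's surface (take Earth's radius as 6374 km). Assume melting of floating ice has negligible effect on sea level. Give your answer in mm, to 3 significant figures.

The Thurik sea-ice cover is floating and already displaces its own weight of water, so its melt adds essentially nothing to sea level.
Draos: ice volume = 1.27×10^4 km² × 371 m = 4712 km³; 0.1 × 4712 × (908/1030) = 415.4 km³ of water.
Total added water ≈ 4.154×10^11 m³ over 3.50×10^14 m² → Δh = 1.19×10^-3 m = 1.19 mm.

≈ 1.19 mm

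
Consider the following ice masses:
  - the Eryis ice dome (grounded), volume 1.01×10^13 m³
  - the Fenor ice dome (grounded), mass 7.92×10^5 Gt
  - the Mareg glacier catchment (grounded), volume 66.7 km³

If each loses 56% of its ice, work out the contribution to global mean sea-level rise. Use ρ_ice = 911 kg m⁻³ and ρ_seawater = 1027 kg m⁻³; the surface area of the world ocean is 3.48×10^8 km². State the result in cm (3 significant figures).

Eryis: 0.56 × 1.01×10^13 m³ × (911/1027) = 5.017×10^12 m³ of water.
Fenor: 0.56 × 7.92×10^5 Gt = 4.435×10^17 kg; dividing by ρ_w = 1027 kg m⁻³ gives 4.319×10^14 m³ of water.
Mareg: 0.56 × 66.7 km³ × (911/1027) = 33.13 km³ of water.
Total added water ≈ 4.369×10^14 m³ over 3.48×10^14 m² → Δh = 1.26 m = 126 cm.

≈ 126 cm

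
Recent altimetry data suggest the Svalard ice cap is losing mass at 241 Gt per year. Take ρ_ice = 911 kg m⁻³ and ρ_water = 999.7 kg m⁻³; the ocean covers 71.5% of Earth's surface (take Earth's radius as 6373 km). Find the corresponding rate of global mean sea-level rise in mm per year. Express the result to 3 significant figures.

ρ_w = 999.7 kg m⁻³. Annual water volume added = 241 Gt / ρ_w = 2.410×10^14 kg / 999.7 kg m⁻³ = 2.411×10^11 m³.
Δh per year = 2.411×10^11 / 3.65×10^14 = 6.61×10^-4 m = 0.661 mm.

≈ 0.661 mm/yr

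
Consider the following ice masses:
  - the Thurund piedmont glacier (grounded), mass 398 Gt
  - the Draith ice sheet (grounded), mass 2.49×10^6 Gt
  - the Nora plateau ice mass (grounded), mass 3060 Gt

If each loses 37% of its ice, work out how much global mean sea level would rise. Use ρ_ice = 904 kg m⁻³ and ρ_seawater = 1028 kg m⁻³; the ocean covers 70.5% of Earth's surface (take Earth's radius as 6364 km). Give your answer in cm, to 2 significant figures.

Thurund: 0.37 × 398 Gt = 1.473×10^14 kg; dividing by ρ_w = 1028 kg m⁻³ gives 1.432×10^11 m³ of water.
Draith: 0.37 × 2.49×10^6 Gt = 9.213×10^17 kg; dividing by ρ_w = 1028 kg m⁻³ gives 8.962×10^14 m³ of water.
Nora: 0.37 × 3060 Gt = 1.132×10^15 kg; dividing by ρ_w = 1028 kg m⁻³ gives 1.101×10^12 m³ of water.
Total added water ≈ 8.975×10^14 m³ over 3.59×10^14 m² → Δh = 2.50 m = 250 cm.

≈ 250 cm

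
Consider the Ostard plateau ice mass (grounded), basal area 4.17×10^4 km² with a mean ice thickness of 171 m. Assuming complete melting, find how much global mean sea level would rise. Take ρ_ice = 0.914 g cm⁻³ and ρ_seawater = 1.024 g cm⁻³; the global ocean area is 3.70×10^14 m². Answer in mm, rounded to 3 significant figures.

Ostard: ice volume = 4.17×10^4 km² × 171 m = 7131 km³; 7131 × (914/1024) = 6365 km³ of water.
Spread over 3.70×10^14 m² of ocean, Δh = 6.365×10^12 / 3.70×10^14 = 0.0172 m = 17.2 mm.

≈ 17.2 mm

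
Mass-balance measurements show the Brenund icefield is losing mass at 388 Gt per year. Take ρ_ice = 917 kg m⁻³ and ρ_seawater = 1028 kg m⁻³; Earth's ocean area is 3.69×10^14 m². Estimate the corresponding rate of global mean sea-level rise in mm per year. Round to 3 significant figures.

ρ_w = 1028 kg m⁻³. Annual water volume added = 388 Gt / ρ_w = 3.880×10^14 kg / 1028 kg m⁻³ = 3.774×10^11 m³.
Δh per year = 3.774×10^11 / 3.69×10^14 = 1.02×10^-3 m = 1.02 mm.

≈ 1.02 mm/yr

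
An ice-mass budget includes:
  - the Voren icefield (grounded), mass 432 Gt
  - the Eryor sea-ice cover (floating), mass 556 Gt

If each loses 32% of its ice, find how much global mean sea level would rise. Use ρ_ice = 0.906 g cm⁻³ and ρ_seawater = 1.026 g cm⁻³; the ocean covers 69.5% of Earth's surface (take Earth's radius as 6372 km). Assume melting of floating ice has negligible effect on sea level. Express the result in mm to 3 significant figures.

≈ 0.380 mm

Voren: 0.32 × 432 Gt = 1.382×10^14 kg; dividing by ρ_w = 1.026 g cm⁻³ = 1026 kg m⁻³ gives 1.347×10^11 m³ of water.
The Eryor sea-ice cover is floating and already displaces its own weight of water, so its melt adds essentially nothing to sea level.
Total added water ≈ 1.347×10^11 m³ over 3.55×10^14 m² → Δh = 3.80×10^-4 m = 0.380 mm.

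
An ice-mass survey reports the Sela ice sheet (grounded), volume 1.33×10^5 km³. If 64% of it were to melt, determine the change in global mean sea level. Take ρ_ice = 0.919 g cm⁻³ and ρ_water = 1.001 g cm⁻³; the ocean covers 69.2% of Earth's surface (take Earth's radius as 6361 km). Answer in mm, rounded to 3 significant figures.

Sela: 0.64 × 1.33×10^5 km³ × (919/1001) = 7.815×10^4 km³ of water.
Spread over 3.52×10^14 m² of ocean, Δh = 7.815×10^13 / 3.52×10^14 = 0.222 m = 222 mm.

≈ 222 mm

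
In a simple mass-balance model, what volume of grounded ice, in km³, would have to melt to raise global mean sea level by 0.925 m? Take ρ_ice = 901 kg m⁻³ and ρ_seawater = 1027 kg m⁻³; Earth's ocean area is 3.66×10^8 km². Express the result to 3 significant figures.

Required water volume = Δh × A = 0.925 m × 3.66×10^14 m² = 3.386×10^14 m³ = 3.386×10^5 km³.
Ice volume = water volume × ρ_w/ρ_ice = 3.386×10^5 × 1027/901 = 3.86×10^5 km³.

≈ 3.86×10^5 km³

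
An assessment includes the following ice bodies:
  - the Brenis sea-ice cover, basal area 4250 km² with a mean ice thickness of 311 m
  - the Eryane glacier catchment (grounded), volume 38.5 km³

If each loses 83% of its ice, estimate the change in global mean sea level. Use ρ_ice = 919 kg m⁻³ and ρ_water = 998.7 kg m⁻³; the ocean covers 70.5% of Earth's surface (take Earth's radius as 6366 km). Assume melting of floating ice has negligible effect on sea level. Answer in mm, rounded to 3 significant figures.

The Brenis sea-ice cover is floating and already displaces its own weight of water, so its melt adds essentially nothing to sea level.
Eryane: 0.83 × 38.5 km³ × (919/998.7) = 29.40 km³ of water.
Total added water ≈ 2.940×10^10 m³ over 3.59×10^14 m² → Δh = 8.19×10^-5 m = 0.0819 mm.

≈ 0.0819 mm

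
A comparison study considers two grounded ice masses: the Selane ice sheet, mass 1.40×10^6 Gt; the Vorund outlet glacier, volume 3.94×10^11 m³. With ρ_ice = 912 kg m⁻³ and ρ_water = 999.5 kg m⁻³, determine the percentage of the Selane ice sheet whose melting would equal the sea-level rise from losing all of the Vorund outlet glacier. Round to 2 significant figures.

Equal sea-level rise means equal mass of meltwater, i.e. equal mass of ice lost.
Ice mass of Vorund: 3.593×10^14 kg; ice mass of Selane: 1.400×10^18 kg.
Fraction required = 3.593×10^14 / 1.400×10^18 = 2.57×10^-4 → 0.026 %.

≈ 0.026 %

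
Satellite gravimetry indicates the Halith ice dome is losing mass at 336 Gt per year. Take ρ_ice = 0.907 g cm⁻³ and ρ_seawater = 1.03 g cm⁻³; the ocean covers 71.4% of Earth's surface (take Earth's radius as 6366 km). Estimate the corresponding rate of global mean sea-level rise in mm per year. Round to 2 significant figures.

≈ 0.90 mm/yr

ρ_w = 1.03 g cm⁻³ = 1030 kg m⁻³. Annual water volume added = 336 Gt / ρ_w = 3.360×10^14 kg / 1030 kg m⁻³ = 3.262×10^11 m³.
Δh per year = 3.262×10^11 / 3.64×10^14 = 8.97×10^-4 m = 0.90 mm.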